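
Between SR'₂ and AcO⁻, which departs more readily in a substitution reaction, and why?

SR'₂ is the better leaving group.
pKₐ(R'₂SH⁺) ≈ -7 versus pKₐ(CH₃COOH) ≈ 4.8: SR'₂ is the much weaker base.
Neutral; leaves from a sulfonium salt (R–SR'₂⁺).

SR'₂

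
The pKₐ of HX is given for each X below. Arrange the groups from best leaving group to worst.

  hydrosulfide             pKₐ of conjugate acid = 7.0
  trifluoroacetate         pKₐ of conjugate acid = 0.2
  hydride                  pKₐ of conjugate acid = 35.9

Lower conjugate-acid pKₐ ⇒ weaker base ⇒ better leaving group.
Sorting by the given values: trifluoroacetate (0.2), hydrosulfide (7.0), hydride (35.9).

trifluoroacetate > hydrosulfide > hydride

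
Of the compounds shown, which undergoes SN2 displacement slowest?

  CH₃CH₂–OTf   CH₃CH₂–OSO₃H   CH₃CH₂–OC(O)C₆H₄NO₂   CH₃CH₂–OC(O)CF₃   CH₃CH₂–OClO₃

CH₃CH₂–OC(O)C₆H₄NO₂

The skeletons are identical, so relative rate is governed entirely by leaving-group ability.
Rank by basicity of the departing species: weakest base leaves most easily.
CH₃CH₂–OTf loses OTf⁻: pKₐ(CF₃SO₃H (triflic acid)) ≈ -14
CH₃CH₂–OClO₃ loses ClO₄⁻: pKₐ(HClO₄) ≈ -10
CH₃CH₂–OSO₃H loses HSO₄⁻: pKₐ(H₂SO₄) ≈ -3
CH₃CH₂–OC(O)CF₃ loses CF₃COO⁻: pKₐ(CF₃COOH) ≈ 0.2
CH₃CH₂–OC(O)C₆H₄NO₂ loses p-O₂N–C₆H₄–COO⁻: pKₐ(p-nitrobenzoic acid) ≈ 3.4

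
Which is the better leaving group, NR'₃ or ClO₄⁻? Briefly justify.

ClO₄⁻

ClO₄⁻ is the better leaving group.
pKₐ(HClO₄) ≈ -10 versus pKₐ(R'₃NH⁺) ≈ 10.7: ClO₄⁻ is the much weaker base.
Extremely weak base; rarely used for safety reasons.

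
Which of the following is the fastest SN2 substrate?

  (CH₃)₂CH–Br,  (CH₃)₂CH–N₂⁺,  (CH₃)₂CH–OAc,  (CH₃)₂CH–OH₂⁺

(CH₃)₂CH–N₂⁺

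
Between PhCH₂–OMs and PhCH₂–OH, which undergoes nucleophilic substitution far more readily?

PhCH₂–OMs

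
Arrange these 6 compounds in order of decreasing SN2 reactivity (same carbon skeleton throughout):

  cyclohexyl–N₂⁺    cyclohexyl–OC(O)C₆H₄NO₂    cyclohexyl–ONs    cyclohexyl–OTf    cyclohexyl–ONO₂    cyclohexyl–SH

cyclohexyl–N₂⁺ > cyclohexyl–OTf > cyclohexyl–ONs > cyclohexyl–ONO₂ > cyclohexyl–OC(O)C₆H₄NO₂ > cyclohexyl–SH

Same R in every case — rank the leaving groups.
A good leaving group is a weak base: the lower the pKₐ of its conjugate acid, the more readily it departs.
cyclohexyl–N₂⁺ loses N₂: no meaningful conjugate acid; N₂ departs as an exceptionally stable neutral molecule
cyclohexyl–OTf loses OTf⁻: pKₐ(CF₃SO₃H (triflic acid)) ≈ -14
cyclohexyl–ONs loses ONs⁻: pKₐ(p-O₂NC₆H₄SO₃H) ≈ -3.5
cyclohexyl–ONO₂ loses NO₃⁻: pKₐ(HNO₃) ≈ -1.3
cyclohexyl–OC(O)C₆H₄NO₂ loses p-O₂N–C₆H₄–COO⁻: pKₐ(p-nitrobenzoic acid) ≈ 3.4
cyclohexyl–SH loses HS⁻: pKₐ(H₂S) ≈ 7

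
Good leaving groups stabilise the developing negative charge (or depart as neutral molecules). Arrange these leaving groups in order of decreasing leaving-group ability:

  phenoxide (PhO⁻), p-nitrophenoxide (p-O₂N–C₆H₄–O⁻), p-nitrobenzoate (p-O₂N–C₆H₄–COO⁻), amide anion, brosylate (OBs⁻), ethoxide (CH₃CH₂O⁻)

brosylate (OBs⁻) > p-nitrobenzoate (p-O₂N–C₆H₄–COO⁻) > p-nitrophenoxide (p-O₂N–C₆H₄–O⁻) > phenoxide (PhO⁻) > ethoxide (CH₃CH₂O⁻) > amide anion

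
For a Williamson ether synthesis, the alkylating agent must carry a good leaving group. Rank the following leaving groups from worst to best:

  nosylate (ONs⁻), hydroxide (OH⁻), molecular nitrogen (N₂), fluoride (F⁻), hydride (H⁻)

hydride (H⁻) < hydroxide (OH⁻) < fluoride (F⁻) < nosylate (ONs⁻) < molecular nitrogen (N₂)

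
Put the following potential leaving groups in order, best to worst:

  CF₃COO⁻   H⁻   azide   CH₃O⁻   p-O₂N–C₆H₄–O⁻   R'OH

A good leaving group is a weak base: the lower the pKₐ of its conjugate acid, the more readily it departs.
R'OH: pKₐ(R'OH₂⁺) ≈ -2.4 — neutral; leaves from a protonated ether (an oxonium ion, R–O(H)R'⁺)
CF₃COO⁻: pKₐ(CF₃COOH) ≈ 0.2 — strongly electron-withdrawing CF₃ stabilises the carboxylate
azide: pKₐ(HN₃) ≈ 4.7 — linear, resonance-stabilised
p-O₂N–C₆H₄–O⁻: pKₐ(p-nitrophenol) ≈ 7.2
CH₃O⁻: pKₐ(CH₃OH) ≈ 15.5 — strong base; alkoxides do not leave unassisted
H⁻: pKₐ(H₂) ≈ 36

R'OH > CF₃COO⁻ > azide > p-O₂N–C₆H₄–O⁻ > CH₃O⁻ > H⁻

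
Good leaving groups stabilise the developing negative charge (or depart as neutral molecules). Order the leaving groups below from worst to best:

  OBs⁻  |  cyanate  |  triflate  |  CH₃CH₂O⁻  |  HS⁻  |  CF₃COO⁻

The more stable X⁻ (or X) is on its own — i.e. the weaker a base it is — the better a leaving group it makes.
triflate: pKₐ(CF₃SO₃H (triflic acid)) ≈ -14 — charge spread over three oxygens and a CF₃ group; the premier leaving group in synthesis
OBs⁻: pKₐ(p-BrC₆H₄SO₃H) ≈ -2.8 — arenesulfonate with a p-bromo substituent
CF₃COO⁻: pKₐ(CF₃COOH) ≈ 0.2 — strongly electron-withdrawing CF₃ stabilises the carboxylate
cyanate: pKₐ(HOCN) ≈ 3.5
HS⁻: pKₐ(H₂S) ≈ 7 — larger and more polarisable than the oxygen analogue
CH₃CH₂O⁻: pKₐ(CH₃CH₂OH) ≈ 16
The question asks for worst first, so the sequence is read in increasing leaving-group ability.

CH₃CH₂O⁻ < HS⁻ < cyanate < CF₃COO⁻ < OBs⁻ < triflate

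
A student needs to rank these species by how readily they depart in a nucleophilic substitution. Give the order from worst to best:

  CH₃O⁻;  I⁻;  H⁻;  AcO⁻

H⁻ < CH₃O⁻ < AcO⁻ < I⁻

I⁻: pKₐ(HI) ≈ -10 — large, highly polarisable; very weak base
AcO⁻: pKₐ(CH₃COOH) ≈ 4.8 — resonance-stabilised but still a weak base
CH₃O⁻: pKₐ(CH₃OH) ≈ 15.5
H⁻: pKₐ(H₂) ≈ 36
Listed from poorest to best leaving group as asked.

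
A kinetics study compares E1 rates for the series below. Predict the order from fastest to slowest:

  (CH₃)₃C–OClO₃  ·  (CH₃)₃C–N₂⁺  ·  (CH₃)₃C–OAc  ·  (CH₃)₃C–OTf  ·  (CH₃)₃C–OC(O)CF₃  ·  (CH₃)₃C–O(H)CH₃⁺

(CH₃)₃C–N₂⁺ > (CH₃)₃C–OTf > (CH₃)₃C–OClO₃ > (CH₃)₃C–O(H)CH₃⁺ > (CH₃)₃C–OC(O)CF₃ > (CH₃)₃C–OAc

The skeletons are identical, so relative rate is governed entirely by leaving-group ability.
Rank by basicity of the departing species: weakest base leaves most easily.
(CH₃)₃C–N₂⁺ loses N₂: no meaningful conjugate acid; N₂ departs as an exceptionally stable neutral molecule
(CH₃)₃C–OTf loses OTf⁻: pKₐ(CF₃SO₃H (triflic acid)) ≈ -14
(CH₃)₃C–OClO₃ loses ClO₄⁻: pKₐ(HClO₄) ≈ -10
(CH₃)₃C–O(H)CH₃⁺ loses R'OH: pKₐ(R'OH₂⁺) ≈ -2.4
(CH₃)₃C–OC(O)CF₃ loses CF₃COO⁻: pKₐ(CF₃COOH) ≈ 0.2
(CH₃)₃C–OAc loses AcO⁻: pKₐ(CH₃COOH) ≈ 4.8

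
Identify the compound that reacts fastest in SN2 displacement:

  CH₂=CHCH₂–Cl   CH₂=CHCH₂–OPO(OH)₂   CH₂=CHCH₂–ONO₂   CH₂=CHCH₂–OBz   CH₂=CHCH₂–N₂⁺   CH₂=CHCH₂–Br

CH₂=CHCH₂–N₂⁺

Identical carbon frameworks mean the comparison reduces to leaving-group quality.
Leaving-group ability tracks the stability of the departed species; conjugate-acid pKₐ is the usual yardstick (lower pKₐ → better LG).
CH₂=CHCH₂–N₂⁺ loses N₂: no meaningful conjugate acid; N₂ departs as an exceptionally stable neutral molecule
CH₂=CHCH₂–Br loses Br⁻: pKₐ(HBr) ≈ -9
CH₂=CHCH₂–Cl loses Cl⁻: pKₐ(HCl) ≈ -7
CH₂=CHCH₂–ONO₂ loses NO₃⁻: pKₐ(HNO₃) ≈ -1.3
CH₂=CHCH₂–OPO(OH)₂ loses H₂PO₄⁻: pKₐ(H₃PO₄) ≈ 2.1
CH₂=CHCH₂–OBz loses PhCOO⁻: pKₐ(C₆H₅COOH) ≈ 4.2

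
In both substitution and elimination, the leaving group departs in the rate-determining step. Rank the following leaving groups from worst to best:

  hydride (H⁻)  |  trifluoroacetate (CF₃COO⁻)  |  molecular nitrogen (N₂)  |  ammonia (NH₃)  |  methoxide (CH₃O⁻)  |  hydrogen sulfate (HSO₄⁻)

The more stable X⁻ (or X) is on its own — i.e. the weaker a base it is — the better a leaving group it makes.
molecular nitrogen (N₂): no meaningful conjugate acid; N₂ departs as an exceptionally stable neutral molecule
hydrogen sulfate (HSO₄⁻): pKₐ(H₂SO₄) ≈ -3
trifluoroacetate (CF₃COO⁻): pKₐ(CF₃COOH) ≈ 0.2 — strongly electron-withdrawing CF₃ stabilises the carboxylate
ammonia (NH₃): pKₐ(NH₄⁺) ≈ 9.2 — neutral but moderately basic; leaves from R–NH₃⁺
methoxide (CH₃O⁻): pKₐ(CH₃OH) ≈ 15.5
hydride (H⁻): pKₐ(H₂) ≈ 36 — extremely strong base; leaves only in special hydride-transfer contexts
Reversing gives the worst-to-best order requested.

hydride (H⁻) < methoxide (CH₃O⁻) < ammonia (NH₃) < trifluoroacetate (CF₃COO⁻) < hydrogen sulfate (HSO₄⁻) < molecular nitrogen (N₂)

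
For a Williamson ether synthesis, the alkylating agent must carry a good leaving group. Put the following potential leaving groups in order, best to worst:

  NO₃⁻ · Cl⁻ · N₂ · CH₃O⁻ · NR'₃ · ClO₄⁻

N₂: no meaningful conjugate acid; N₂ departs as an exceptionally stable neutral molecule
ClO₄⁻: pKₐ(HClO₄) ≈ -10 — extremely weak base; rarely used for safety reasons
Cl⁻: pKₐ(HCl) ≈ -7 — moderately weak base
NO₃⁻: pKₐ(HNO₃) ≈ -1.3
NR'₃: pKₐ(R'₃NH⁺) ≈ 10.7
CH₃O⁻: pKₐ(CH₃OH) ≈ 15.5 — strong base; alkoxides do not leave unassisted

N₂ > ClO₄⁻ > Cl⁻ > NO₃⁻ > NR'₃ > CH₃O⁻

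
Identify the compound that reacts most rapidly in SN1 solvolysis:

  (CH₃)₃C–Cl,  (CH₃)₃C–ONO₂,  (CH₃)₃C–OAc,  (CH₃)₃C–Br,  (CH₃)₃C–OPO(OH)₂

(CH₃)₃C–Br

With the same alkyl group throughout, only the leaving group differentiates the rates.
Leaving-group ability tracks the stability of the departed species; conjugate-acid pKₐ is the usual yardstick (lower pKₐ → better LG).
(CH₃)₃C–Br loses Br⁻: pKₐ(HBr) ≈ -9
(CH₃)₃C–Cl loses Cl⁻: pKₐ(HCl) ≈ -7
(CH₃)₃C–ONO₂ loses NO₃⁻: pKₐ(HNO₃) ≈ -1.3
(CH₃)₃C–OPO(OH)₂ loses H₂PO₄⁻: pKₐ(H₃PO₄) ≈ 2.1
(CH₃)₃C–OAc loses AcO⁻: pKₐ(CH₃COOH) ≈ 4.8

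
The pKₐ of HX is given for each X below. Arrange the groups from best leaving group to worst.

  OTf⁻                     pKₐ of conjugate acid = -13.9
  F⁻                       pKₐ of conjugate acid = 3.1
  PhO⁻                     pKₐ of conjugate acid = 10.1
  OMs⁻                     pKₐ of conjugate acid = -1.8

Lower conjugate-acid pKₐ ⇒ weaker base ⇒ better leaving group.
Sorting by the given values: OTf⁻ (-13.9), OMs⁻ (-1.8), F⁻ (3.1), PhO⁻ (10.1).

OTf⁻ > OMs⁻ > F⁻ > PhO⁻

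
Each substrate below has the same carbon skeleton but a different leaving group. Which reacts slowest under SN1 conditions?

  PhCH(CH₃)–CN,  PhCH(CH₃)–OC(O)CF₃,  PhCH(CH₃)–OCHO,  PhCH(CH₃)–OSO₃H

Identical carbon frameworks mean the comparison reduces to leaving-group quality.
Rank by basicity of the departing species: weakest base leaves most easily.
PhCH(CH₃)–OSO₃H loses HSO₄⁻: pKₐ(H₂SO₄) ≈ -3
PhCH(CH₃)–OC(O)CF₃ loses CF₃COO⁻: pKₐ(CF₃COOH) ≈ 0.2
PhCH(CH₃)–OCHO loses HCOO⁻: pKₐ(HCOOH) ≈ 3.8
PhCH(CH₃)–CN loses CN⁻: pKₐ(HCN) ≈ 9.2

PhCH(CH₃)–CN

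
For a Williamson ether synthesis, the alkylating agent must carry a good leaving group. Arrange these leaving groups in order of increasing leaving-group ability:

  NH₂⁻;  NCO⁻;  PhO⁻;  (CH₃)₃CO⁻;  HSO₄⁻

A good leaving group is a weak base: the lower the pKₐ of its conjugate acid, the more readily it departs.
HSO₄⁻: pKₐ(H₂SO₄) ≈ -3 — conjugate base of a strong mineral acid
NCO⁻: pKₐ(HOCN) ≈ 3.5 — resonance between N and O
PhO⁻: pKₐ(C₆H₅OH (phenol)) ≈ 10 — resonance into the ring helps, but still a poor LG
(CH₃)₃CO⁻: pKₐ(t-BuOH) ≈ 18
NH₂⁻: pKₐ(NH₃) ≈ 38
Listed from poorest to best leaving group as asked.

NH₂⁻ < (CH₃)₃CO⁻ < PhO⁻ < NCO⁻ < HSO₄⁻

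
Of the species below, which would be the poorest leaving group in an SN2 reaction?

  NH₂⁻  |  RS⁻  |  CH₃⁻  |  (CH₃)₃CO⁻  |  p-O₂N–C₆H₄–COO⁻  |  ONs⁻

CH₃⁻

ONs⁻: pKₐ(p-O₂NC₆H₄SO₃H) ≈ -3.5
p-O₂N–C₆H₄–COO⁻: pKₐ(p-nitrobenzoic acid) ≈ 3.4
RS⁻: pKₐ(RSH (a thiol)) ≈ 10.5
(CH₃)₃CO⁻: pKₐ(t-BuOH) ≈ 18
NH₂⁻: pKₐ(NH₃) ≈ 38
CH₃⁻: pKₐ(CH₄) ≈ 48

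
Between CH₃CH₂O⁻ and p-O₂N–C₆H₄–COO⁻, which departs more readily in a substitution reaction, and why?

p-O₂N–C₆H₄–COO⁻ is the better leaving group.
pKₐ(p-nitrobenzoic acid) ≈ 3.4 versus pKₐ(CH₃CH₂OH) ≈ 16: p-O₂N–C₆H₄–COO⁻ is the much weaker base.
Electron-withdrawing nitro group stabilises the carboxylate.

p-O₂N–C₆H₄–COO⁻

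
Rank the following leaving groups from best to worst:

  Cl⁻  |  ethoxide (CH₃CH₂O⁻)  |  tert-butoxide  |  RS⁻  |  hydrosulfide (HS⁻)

Cl⁻: pKₐ(HCl) ≈ -7 — moderately weak base
hydrosulfide (HS⁻): pKₐ(H₂S) ≈ 7
RS⁻: pKₐ(RSH (a thiol)) ≈ 10.5
ethoxide (CH₃CH₂O⁻): pKₐ(CH₃CH₂OH) ≈ 16 — strong base; alkoxides do not leave unassisted
tert-butoxide: pKₐ(t-BuOH) ≈ 18

Cl⁻ > hydrosulfide (HS⁻) > RS⁻ > ethoxide (CH₃CH₂O⁻) > tert-butoxide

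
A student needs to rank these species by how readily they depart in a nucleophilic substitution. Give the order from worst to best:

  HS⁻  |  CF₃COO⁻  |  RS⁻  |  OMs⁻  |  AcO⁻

RS⁻ < HS⁻ < AcO⁻ < CF₃COO⁻ < OMs⁻

The more stable X⁻ (or X) is on its own — i.e. the weaker a base it is — the better a leaving group it makes.
OMs⁻: pKₐ(CH₃SO₃H (MsOH)) ≈ -1.9
CF₃COO⁻: pKₐ(CF₃COOH) ≈ 0.2
AcO⁻: pKₐ(CH₃COOH) ≈ 4.8
HS⁻: pKₐ(H₂S) ≈ 7
RS⁻: pKₐ(RSH (a thiol)) ≈ 10.5
The question asks for worst first, so the sequence is read in increasing leaving-group ability.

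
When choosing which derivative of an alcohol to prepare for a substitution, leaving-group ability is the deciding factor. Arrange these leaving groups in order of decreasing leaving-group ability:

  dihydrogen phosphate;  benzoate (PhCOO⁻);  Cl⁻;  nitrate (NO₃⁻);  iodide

A good leaving group is a weak base: the lower the pKₐ of its conjugate acid, the more readily it departs.
iodide: pKₐ(HI) ≈ -10
Cl⁻: pKₐ(HCl) ≈ -7
nitrate (NO₃⁻): pKₐ(HNO₃) ≈ -1.3 — resonance-delocalised over three oxygens
dihydrogen phosphate: pKₐ(H₃PO₄) ≈ 2.1 — moderate base; biological leaving group after further activation
benzoate (PhCOO⁻): pKₐ(C₆H₅COOH) ≈ 4.2 — aryl carboxylate

iodide > Cl⁻ > nitrate (NO₃⁻) > dihydrogen phosphate > benzoate (PhCOO⁻)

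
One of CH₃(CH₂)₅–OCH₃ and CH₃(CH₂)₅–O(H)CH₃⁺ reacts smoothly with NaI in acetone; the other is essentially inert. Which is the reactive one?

CH₃(CH₂)₅–O(H)CH₃⁺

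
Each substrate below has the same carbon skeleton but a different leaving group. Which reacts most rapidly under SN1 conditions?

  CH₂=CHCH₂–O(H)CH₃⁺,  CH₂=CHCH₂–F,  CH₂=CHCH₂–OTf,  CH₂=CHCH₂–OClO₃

With the same alkyl group throughout, only the leaving group differentiates the rates.
A good leaving group is a weak base: the lower the pKₐ of its conjugate acid, the more readily it departs.
CH₂=CHCH₂–OTf loses OTf⁻: pKₐ(CF₃SO₃H (triflic acid)) ≈ -14
CH₂=CHCH₂–OClO₃ loses ClO₄⁻: pKₐ(HClO₄) ≈ -10
CH₂=CHCH₂–O(H)CH₃⁺ loses R'OH: pKₐ(R'OH₂⁺) ≈ -2.4
CH₂=CHCH₂–F loses F⁻: pKₐ(HF) ≈ 3.2

CH₂=CHCH₂–OTf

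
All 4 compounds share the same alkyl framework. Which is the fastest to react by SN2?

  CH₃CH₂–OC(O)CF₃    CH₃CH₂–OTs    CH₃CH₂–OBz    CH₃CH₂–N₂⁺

The skeletons are identical, so relative rate is governed entirely by leaving-group ability.
Leaving-group ability tracks the stability of the departed species; conjugate-acid pKₐ is the usual yardstick (lower pKₐ → better LG).
CH₃CH₂–N₂⁺ loses N₂: no meaningful conjugate acid; N₂ departs as an exceptionally stable neutral molecule
CH₃CH₂–OTs loses OTs⁻: pKₐ(p-CH₃C₆H₄SO₃H (TsOH)) ≈ -2.8
CH₃CH₂–OC(O)CF₃ loses CF₃COO⁻: pKₐ(CF₃COOH) ≈ 0.2
CH₃CH₂–OBz loses PhCOO⁻: pKₐ(C₆H₅COOH) ≈ 4.2

CH₃CH₂–N₂⁺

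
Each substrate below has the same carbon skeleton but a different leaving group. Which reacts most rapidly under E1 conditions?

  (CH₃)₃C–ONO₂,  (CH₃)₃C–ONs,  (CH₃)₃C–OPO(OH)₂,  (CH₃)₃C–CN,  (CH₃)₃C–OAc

(CH₃)₃C–ONs

With the same alkyl group throughout, only the leaving group differentiates the rates.
A good leaving group is a weak base: the lower the pKₐ of its conjugate acid, the more readily it departs.
(CH₃)₃C–ONs loses ONs⁻: pKₐ(p-O₂NC₆H₄SO₃H) ≈ -3.5
(CH₃)₃C–ONO₂ loses NO₃⁻: pKₐ(HNO₃) ≈ -1.3
(CH₃)₃C–OPO(OH)₂ loses H₂PO₄⁻: pKₐ(H₃PO₄) ≈ 2.1
(CH₃)₃C–OAc loses AcO⁻: pKₐ(CH₃COOH) ≈ 4.8
(CH₃)₃C–CN loses CN⁻: pKₐ(HCN) ≈ 9.2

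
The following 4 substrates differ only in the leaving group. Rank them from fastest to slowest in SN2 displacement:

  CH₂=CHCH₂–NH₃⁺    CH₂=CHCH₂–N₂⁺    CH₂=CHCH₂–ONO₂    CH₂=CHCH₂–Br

With the same alkyl group throughout, only the leaving group differentiates the rates.
A good leaving group is a weak base: the lower the pKₐ of its conjugate acid, the more readily it departs.
CH₂=CHCH₂–N₂⁺ loses N₂: no meaningful conjugate acid; N₂ departs as an exceptionally stable neutral molecule
CH₂=CHCH₂–Br loses Br⁻: pKₐ(HBr) ≈ -9
CH₂=CHCH₂–ONO₂ loses NO₃⁻: pKₐ(HNO₃) ≈ -1.3
CH₂=CHCH₂–NH₃⁺ loses NH₃: pKₐ(NH₄⁺) ≈ 9.2

CH₂=CHCH₂–N₂⁺ > CH₂=CHCH₂–Br > CH₂=CHCH₂–ONO₂ > CH₂=CHCH₂–NH₃⁺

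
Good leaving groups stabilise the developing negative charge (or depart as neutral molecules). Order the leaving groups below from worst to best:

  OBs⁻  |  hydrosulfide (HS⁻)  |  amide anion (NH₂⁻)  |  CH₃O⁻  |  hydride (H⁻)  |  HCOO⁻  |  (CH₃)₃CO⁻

OBs⁻: pKₐ(p-BrC₆H₄SO₃H) ≈ -2.8
HCOO⁻: pKₐ(HCOOH) ≈ 3.8
hydrosulfide (HS⁻): pKₐ(H₂S) ≈ 7 — larger and more polarisable than the oxygen analogue
CH₃O⁻: pKₐ(CH₃OH) ≈ 15.5 — strong base; alkoxides do not leave unassisted
(CH₃)₃CO⁻: pKₐ(t-BuOH) ≈ 18 — bulky, strongly basic alkoxide
hydride (H⁻): pKₐ(H₂) ≈ 36 — extremely strong base; leaves only in special hydride-transfer contexts
amide anion (NH₂⁻): pKₐ(NH₃) ≈ 38
The question asks for worst first, so the sequence is read in increasing leaving-group ability.

amide anion (NH₂⁻) < hydride (H⁻) < (CH₃)₃CO⁻ < CH₃O⁻ < hydrosulfide (HS⁻) < HCOO⁻ < OBs⁻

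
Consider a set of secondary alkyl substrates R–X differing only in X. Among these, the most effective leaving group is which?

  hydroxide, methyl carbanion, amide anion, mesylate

The more stable X⁻ (or X) is on its own — i.e. the weaker a base it is — the better a leaving group it makes.
mesylate: pKₐ(CH₃SO₃H (MsOH)) ≈ -1.9
hydroxide: pKₐ(H₂O) ≈ 15.7
amide anion: pKₐ(NH₃) ≈ 38
methyl carbanion: pKₐ(CH₄) ≈ 48

mesylate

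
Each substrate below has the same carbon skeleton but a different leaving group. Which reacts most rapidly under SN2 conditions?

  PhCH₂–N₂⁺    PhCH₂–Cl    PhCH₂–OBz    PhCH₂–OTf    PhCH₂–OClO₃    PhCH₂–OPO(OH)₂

Same R in every case — rank the leaving groups.
A good leaving group is a weak base: the lower the pKₐ of its conjugate acid, the more readily it departs.
PhCH₂–N₂⁺ loses N₂: no meaningful conjugate acid; N₂ departs as an exceptionally stable neutral molecule
PhCH₂–OTf loses OTf⁻: pKₐ(CF₃SO₃H (triflic acid)) ≈ -14
PhCH₂–OClO₃ loses ClO₄⁻: pKₐ(HClO₄) ≈ -10
PhCH₂–Cl loses Cl⁻: pKₐ(HCl) ≈ -7
PhCH₂–OPO(OH)₂ loses H₂PO₄⁻: pKₐ(H₃PO₄) ≈ 2.1
PhCH₂–OBz loses PhCOO⁻: pKₐ(C₆H₅COOH) ≈ 4.2

PhCH₂–N₂⁺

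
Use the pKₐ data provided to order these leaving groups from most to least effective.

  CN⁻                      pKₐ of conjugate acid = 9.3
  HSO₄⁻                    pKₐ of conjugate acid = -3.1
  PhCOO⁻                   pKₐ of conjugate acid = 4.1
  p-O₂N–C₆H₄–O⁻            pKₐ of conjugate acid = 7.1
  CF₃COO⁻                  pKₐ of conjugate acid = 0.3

HSO₄⁻ > CF₃COO⁻ > PhCOO⁻ > p-O₂N–C₆H₄–O⁻ > CN⁻

Lower conjugate-acid pKₐ ⇒ weaker base ⇒ better leaving group.
Sorting by the given values: HSO₄⁻ (-3.1), CF₃COO⁻ (0.3), PhCOO⁻ (4.1), p-O₂N–C₆H₄–O⁻ (7.1), CN⁻ (9.3).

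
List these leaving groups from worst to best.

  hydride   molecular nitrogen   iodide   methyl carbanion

methyl carbanion < hydride < iodide < molecular nitrogen

A good leaving group is a weak base: the lower the pKₐ of its conjugate acid, the more readily it departs.
molecular nitrogen: no meaningful conjugate acid; N₂ departs as an exceptionally stable neutral molecule
iodide: pKₐ(HI) ≈ -10
hydride: pKₐ(H₂) ≈ 36
methyl carbanion: pKₐ(CH₄) ≈ 48
Reversing gives the worst-to-best order requested.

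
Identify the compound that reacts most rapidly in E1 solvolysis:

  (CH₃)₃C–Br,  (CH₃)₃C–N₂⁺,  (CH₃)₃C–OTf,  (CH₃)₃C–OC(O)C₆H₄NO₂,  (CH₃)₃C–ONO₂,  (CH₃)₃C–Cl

Identical carbon frameworks mean the comparison reduces to leaving-group quality.
Leaving-group ability tracks the stability of the departed species; conjugate-acid pKₐ is the usual yardstick (lower pKₐ → better LG).
(CH₃)₃C–N₂⁺ loses N₂: no meaningful conjugate acid; N₂ departs as an exceptionally stable neutral molecule
(CH₃)₃C–OTf loses OTf⁻: pKₐ(CF₃SO₃H (triflic acid)) ≈ -14
(CH₃)₃C–Br loses Br⁻: pKₐ(HBr) ≈ -9
(CH₃)₃C–Cl loses Cl⁻: pKₐ(HCl) ≈ -7
(CH₃)₃C–ONO₂ loses NO₃⁻: pKₐ(HNO₃) ≈ -1.3
(CH₃)₃C–OC(O)C₆H₄NO₂ loses p-O₂N–C₆H₄–COO⁻: pKₐ(p-nitrobenzoic acid) ≈ 3.4

(CH₃)₃C–N₂⁺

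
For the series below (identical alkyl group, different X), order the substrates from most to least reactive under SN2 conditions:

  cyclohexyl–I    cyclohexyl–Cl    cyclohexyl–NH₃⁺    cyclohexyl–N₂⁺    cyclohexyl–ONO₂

cyclohexyl–N₂⁺ > cyclohexyl–I > cyclohexyl–Cl > cyclohexyl–ONO₂ > cyclohexyl–NH₃⁺

Identical carbon frameworks mean the comparison reduces to leaving-group quality.
Rank by basicity of the departing species: weakest base leaves most easily.
cyclohexyl–N₂⁺ loses N₂: no meaningful conjugate acid; N₂ departs as an exceptionally stable neutral molecule
cyclohexyl–I loses I⁻: pKₐ(HI) ≈ -10
cyclohexyl–Cl loses Cl⁻: pKₐ(HCl) ≈ -7
cyclohexyl–ONO₂ loses NO₃⁻: pKₐ(HNO₃) ≈ -1.3
cyclohexyl–NH₃⁺ loses NH₃: pKₐ(NH₄⁺) ≈ 9.2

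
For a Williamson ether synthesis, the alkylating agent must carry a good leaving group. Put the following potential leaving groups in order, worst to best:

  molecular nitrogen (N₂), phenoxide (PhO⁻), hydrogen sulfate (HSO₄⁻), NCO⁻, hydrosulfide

molecular nitrogen (N₂): no meaningful conjugate acid; N₂ departs as an exceptionally stable neutral molecule
hydrogen sulfate (HSO₄⁻): pKₐ(H₂SO₄) ≈ -3
NCO⁻: pKₐ(HOCN) ≈ 3.5
hydrosulfide: pKₐ(H₂S) ≈ 7
phenoxide (PhO⁻): pKₐ(C₆H₅OH (phenol)) ≈ 10 — resonance into the ring helps, but still a poor LG
Reversing gives the worst-to-best order requested.

phenoxide (PhO⁻) < hydrosulfide < NCO⁻ < hydrogen sulfate (HSO₄⁻) < molecular nitrogen (N₂)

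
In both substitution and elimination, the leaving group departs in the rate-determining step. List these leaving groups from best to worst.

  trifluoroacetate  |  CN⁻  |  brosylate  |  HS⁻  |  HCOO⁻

brosylate: pKₐ(p-BrC₆H₄SO₃H) ≈ -2.8
trifluoroacetate: pKₐ(CF₃COOH) ≈ 0.2 — strongly electron-withdrawing CF₃ stabilises the carboxylate
HCOO⁻: pKₐ(HCOOH) ≈ 3.8
HS⁻: pKₐ(H₂S) ≈ 7 — larger and more polarisable than the oxygen analogue
CN⁻: pKₐ(HCN) ≈ 9.2 — sp carbon stabilises the charge somewhat, but still a poor LG

brosylate > trifluoroacetate > HCOO⁻ > HS⁻ > CN⁻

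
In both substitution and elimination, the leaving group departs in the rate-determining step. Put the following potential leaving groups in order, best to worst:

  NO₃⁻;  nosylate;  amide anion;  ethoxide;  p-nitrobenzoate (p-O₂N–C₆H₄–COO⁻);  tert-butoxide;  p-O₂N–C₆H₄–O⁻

nosylate: pKₐ(p-O₂NC₆H₄SO₃H) ≈ -3.5
NO₃⁻: pKₐ(HNO₃) ≈ -1.3 — resonance-delocalised over three oxygens
p-nitrobenzoate (p-O₂N–C₆H₄–COO⁻): pKₐ(p-nitrobenzoic acid) ≈ 3.4
p-O₂N–C₆H₄–O⁻: pKₐ(p-nitrophenol) ≈ 7.2 — nitro group delocalises the charge; the classic chromogenic LG
ethoxide: pKₐ(CH₃CH₂OH) ≈ 16
tert-butoxide: pKₐ(t-BuOH) ≈ 18 — bulky, strongly basic alkoxide
amide anion: pKₐ(NH₃) ≈ 38

nosylate > NO₃⁻ > p-nitrobenzoate (p-O₂N–C₆H₄–COO⁻) > p-O₂N–C₆H₄–O⁻ > ethoxide > tert-butoxide > amide anion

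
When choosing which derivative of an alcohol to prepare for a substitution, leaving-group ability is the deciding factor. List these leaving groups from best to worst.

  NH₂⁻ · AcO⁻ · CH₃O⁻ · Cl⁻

Cl⁻: pKₐ(HCl) ≈ -7 — moderately weak base
AcO⁻: pKₐ(CH₃COOH) ≈ 4.8 — resonance-stabilised but still a weak base
CH₃O⁻: pKₐ(CH₃OH) ≈ 15.5
NH₂⁻: pKₐ(NH₃) ≈ 38 — extremely strong base; never a leaving group

Cl⁻ > AcO⁻ > CH₃O⁻ > NH₂⁻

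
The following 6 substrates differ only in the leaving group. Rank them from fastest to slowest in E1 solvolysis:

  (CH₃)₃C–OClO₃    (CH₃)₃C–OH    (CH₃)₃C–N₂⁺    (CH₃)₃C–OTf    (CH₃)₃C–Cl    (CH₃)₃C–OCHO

The skeletons are identical, so relative rate is governed entirely by leaving-group ability.
The more stable X⁻ (or X) is on its own — i.e. the weaker a base it is — the better a leaving group it makes.
(CH₃)₃C–N₂⁺ loses N₂: no meaningful conjugate acid; N₂ departs as an exceptionally stable neutral molecule
(CH₃)₃C–OTf loses OTf⁻: pKₐ(CF₃SO₃H (triflic acid)) ≈ -14
(CH₃)₃C–OClO₃ loses ClO₄⁻: pKₐ(HClO₄) ≈ -10
(CH₃)₃C–Cl loses Cl⁻: pKₐ(HCl) ≈ -7
(CH₃)₃C–OCHO loses HCOO⁻: pKₐ(HCOOH) ≈ 3.8
(CH₃)₃C–OH loses OH⁻: pKₐ(H₂O) ≈ 15.7

(CH₃)₃C–N₂⁺ > (CH₃)₃C–OTf > (CH₃)₃C–OClO₃ > (CH₃)₃C–Cl > (CH₃)₃C–OCHO > (CH₃)₃C–OH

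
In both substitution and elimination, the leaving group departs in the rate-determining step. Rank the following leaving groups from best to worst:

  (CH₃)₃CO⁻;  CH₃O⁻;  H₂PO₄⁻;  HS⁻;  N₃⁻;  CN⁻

H₂PO₄⁻ > N₃⁻ > HS⁻ > CN⁻ > CH₃O⁻ > (CH₃)₃CO⁻

The more stable X⁻ (or X) is on its own — i.e. the weaker a base it is — the better a leaving group it makes.
H₂PO₄⁻: pKₐ(H₃PO₄) ≈ 2.1
N₃⁻: pKₐ(HN₃) ≈ 4.7
HS⁻: pKₐ(H₂S) ≈ 7
CN⁻: pKₐ(HCN) ≈ 9.2
CH₃O⁻: pKₐ(CH₃OH) ≈ 15.5
(CH₃)₃CO⁻: pKₐ(t-BuOH) ≈ 18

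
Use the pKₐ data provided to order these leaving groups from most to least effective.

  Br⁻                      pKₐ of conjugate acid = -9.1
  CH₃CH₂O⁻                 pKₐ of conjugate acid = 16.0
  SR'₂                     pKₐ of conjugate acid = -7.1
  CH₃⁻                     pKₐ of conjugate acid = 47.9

Lower conjugate-acid pKₐ ⇒ weaker base ⇒ better leaving group.
Sorting by the given values: Br⁻ (-9.1), SR'₂ (-7.1), CH₃CH₂O⁻ (16.0), CH₃⁻ (47.9).

Br⁻ > SR'₂ > CH₃CH₂O⁻ > CH₃⁻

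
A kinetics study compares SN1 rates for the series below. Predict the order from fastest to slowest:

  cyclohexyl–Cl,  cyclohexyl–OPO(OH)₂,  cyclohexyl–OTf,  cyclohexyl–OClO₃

cyclohexyl–OTf > cyclohexyl–OClO₃ > cyclohexyl–Cl > cyclohexyl–OPO(OH)₂

With the same alkyl group throughout, only the leaving group differentiates the rates.
Leaving-group ability tracks the stability of the departed species; conjugate-acid pKₐ is the usual yardstick (lower pKₐ → better LG).
cyclohexyl–OTf loses OTf⁻: pKₐ(CF₃SO₃H (triflic acid)) ≈ -14
cyclohexyl–OClO₃ loses ClO₄⁻: pKₐ(HClO₄) ≈ -10
cyclohexyl–Cl loses Cl⁻: pKₐ(HCl) ≈ -7
cyclohexyl–OPO(OH)₂ loses H₂PO₄⁻: pKₐ(H₃PO₄) ≈ 2.1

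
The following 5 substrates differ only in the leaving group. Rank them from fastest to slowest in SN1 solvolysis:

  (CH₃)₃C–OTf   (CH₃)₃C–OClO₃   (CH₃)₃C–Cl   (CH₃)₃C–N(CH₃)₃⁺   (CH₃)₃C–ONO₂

(CH₃)₃C–OTf > (CH₃)₃C–OClO₃ > (CH₃)₃C–Cl > (CH₃)₃C–ONO₂ > (CH₃)₃C–N(CH₃)₃⁺

The skeletons are identical, so relative rate is governed entirely by leaving-group ability.
Rank by basicity of the departing species: weakest base leaves most easily.
(CH₃)₃C–OTf loses OTf⁻: pKₐ(CF₃SO₃H (triflic acid)) ≈ -14
(CH₃)₃C–OClO₃ loses ClO₄⁻: pKₐ(HClO₄) ≈ -10
(CH₃)₃C–Cl loses Cl⁻: pKₐ(HCl) ≈ -7
(CH₃)₃C–ONO₂ loses NO₃⁻: pKₐ(HNO₃) ≈ -1.3
(CH₃)₃C–N(CH₃)₃⁺ loses NR'₃: pKₐ(R'₃NH⁺) ≈ 10.7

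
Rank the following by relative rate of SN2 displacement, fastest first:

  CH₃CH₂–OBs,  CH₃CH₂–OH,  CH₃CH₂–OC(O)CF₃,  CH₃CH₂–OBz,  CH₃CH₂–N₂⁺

The skeletons are identical, so relative rate is governed entirely by leaving-group ability.
Leaving-group ability tracks the stability of the departed species; conjugate-acid pKₐ is the usual yardstick (lower pKₐ → better LG).
CH₃CH₂–N₂⁺ loses N₂: no meaningful conjugate acid; N₂ departs as an exceptionally stable neutral molecule
CH₃CH₂–OBs loses OBs⁻: pKₐ(p-BrC₆H₄SO₃H) ≈ -2.8
CH₃CH₂–OC(O)CF₃ loses CF₃COO⁻: pKₐ(CF₃COOH) ≈ 0.2
CH₃CH₂–OBz loses PhCOO⁻: pKₐ(C₆H₅COOH) ≈ 4.2
CH₃CH₂–OH loses OH⁻: pKₐ(H₂O) ≈ 15.7

CH₃CH₂–N₂⁺ > CH₃CH₂–OBs > CH₃CH₂–OC(O)CF₃ > CH₃CH₂–OBz > CH₃CH₂–OH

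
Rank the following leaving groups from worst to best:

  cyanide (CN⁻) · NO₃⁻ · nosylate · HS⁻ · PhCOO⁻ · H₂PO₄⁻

cyanide (CN⁻) < HS⁻ < PhCOO⁻ < H₂PO₄⁻ < NO₃⁻ < nosylate

nosylate: pKₐ(p-O₂NC₆H₄SO₃H) ≈ -3.5
NO₃⁻: pKₐ(HNO₃) ≈ -1.3
H₂PO₄⁻: pKₐ(H₃PO₄) ≈ 2.1
PhCOO⁻: pKₐ(C₆H₅COOH) ≈ 4.2
HS⁻: pKₐ(H₂S) ≈ 7
cyanide (CN⁻): pKₐ(HCN) ≈ 9.2
Reversing gives the worst-to-best order requested.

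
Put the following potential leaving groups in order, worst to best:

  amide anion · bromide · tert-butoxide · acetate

bromide: pKₐ(HBr) ≈ -9 — weak base; good leaving group
acetate: pKₐ(CH₃COOH) ≈ 4.8
tert-butoxide: pKₐ(t-BuOH) ≈ 18 — bulky, strongly basic alkoxide
amide anion: pKₐ(NH₃) ≈ 38
Reversing gives the worst-to-best order requested.

amide anion < tert-butoxide < acetate < bromide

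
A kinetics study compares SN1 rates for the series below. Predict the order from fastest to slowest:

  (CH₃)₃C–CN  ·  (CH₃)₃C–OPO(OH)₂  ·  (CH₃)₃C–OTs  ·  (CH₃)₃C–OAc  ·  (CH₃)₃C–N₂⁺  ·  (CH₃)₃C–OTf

(CH₃)₃C–N₂⁺ > (CH₃)₃C–OTf > (CH₃)₃C–OTs > (CH₃)₃C–OPO(OH)₂ > (CH₃)₃C–OAc > (CH₃)₃C–CN

Identical carbon frameworks mean the comparison reduces to leaving-group quality.
Rank by basicity of the departing species: weakest base leaves most easily.
(CH₃)₃C–N₂⁺ loses N₂: no meaningful conjugate acid; N₂ departs as an exceptionally stable neutral molecule
(CH₃)₃C–OTf loses OTf⁻: pKₐ(CF₃SO₃H (triflic acid)) ≈ -14
(CH₃)₃C–OTs loses OTs⁻: pKₐ(p-CH₃C₆H₄SO₃H (TsOH)) ≈ -2.8
(CH₃)₃C–OPO(OH)₂ loses H₂PO₄⁻: pKₐ(H₃PO₄) ≈ 2.1
(CH₃)₃C–OAc loses AcO⁻: pKₐ(CH₃COOH) ≈ 4.8
(CH₃)₃C–CN loses CN⁻: pKₐ(HCN) ≈ 9.2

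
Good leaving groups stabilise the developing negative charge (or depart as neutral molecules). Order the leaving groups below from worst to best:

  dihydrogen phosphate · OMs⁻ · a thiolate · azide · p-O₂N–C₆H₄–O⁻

OMs⁻: pKₐ(CH₃SO₃H (MsOH)) ≈ -1.9
dihydrogen phosphate: pKₐ(H₃PO₄) ≈ 2.1
azide: pKₐ(HN₃) ≈ 4.7
p-O₂N–C₆H₄–O⁻: pKₐ(p-nitrophenol) ≈ 7.2
a thiolate: pKₐ(RSH (a thiol)) ≈ 10.5
Reversing gives the worst-to-best order requested.

a thiolate < p-O₂N–C₆H₄–O⁻ < azide < dihydrogen phosphate < OMs⁻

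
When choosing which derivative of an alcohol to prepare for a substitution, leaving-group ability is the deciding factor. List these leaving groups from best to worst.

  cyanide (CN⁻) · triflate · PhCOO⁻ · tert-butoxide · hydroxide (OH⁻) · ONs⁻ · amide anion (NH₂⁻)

triflate > ONs⁻ > PhCOO⁻ > cyanide (CN⁻) > hydroxide (OH⁻) > tert-butoxide > amide anion (NH₂⁻)

Rank by basicity of the departing species: weakest base leaves most easily.
triflate: pKₐ(CF₃SO₃H (triflic acid)) ≈ -14 — charge spread over three oxygens and a CF₃ group; the premier leaving group in synthesis
ONs⁻: pKₐ(p-O₂NC₆H₄SO₃H) ≈ -3.5
PhCOO⁻: pKₐ(C₆H₅COOH) ≈ 4.2
cyanide (CN⁻): pKₐ(HCN) ≈ 9.2 — sp carbon stabilises the charge somewhat, but still a poor LG
hydroxide (OH⁻): pKₐ(H₂O) ≈ 15.7 — strong base; essentially never leaves without prior activation
tert-butoxide: pKₐ(t-BuOH) ≈ 18
amide anion (NH₂⁻): pKₐ(NH₃) ≈ 38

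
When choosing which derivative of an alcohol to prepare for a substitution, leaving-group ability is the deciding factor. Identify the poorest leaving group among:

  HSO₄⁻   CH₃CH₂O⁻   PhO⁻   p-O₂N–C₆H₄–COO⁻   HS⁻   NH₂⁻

A good leaving group is a weak base: the lower the pKₐ of its conjugate acid, the more readily it departs.
HSO₄⁻: pKₐ(H₂SO₄) ≈ -3
p-O₂N–C₆H₄–COO⁻: pKₐ(p-nitrobenzoic acid) ≈ 3.4
HS⁻: pKₐ(H₂S) ≈ 7
PhO⁻: pKₐ(C₆H₅OH (phenol)) ≈ 10
CH₃CH₂O⁻: pKₐ(CH₃CH₂OH) ≈ 16
NH₂⁻: pKₐ(NH₃) ≈ 38

NH₂⁻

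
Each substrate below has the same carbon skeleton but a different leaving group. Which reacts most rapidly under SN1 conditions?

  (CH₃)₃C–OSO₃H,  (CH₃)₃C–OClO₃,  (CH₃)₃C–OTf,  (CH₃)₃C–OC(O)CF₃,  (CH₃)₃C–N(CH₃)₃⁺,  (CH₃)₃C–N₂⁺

The skeletons are identical, so relative rate is governed entirely by leaving-group ability.
A good leaving group is a weak base: the lower the pKₐ of its conjugate acid, the more readily it departs.
(CH₃)₃C–N₂⁺ loses N₂: no meaningful conjugate acid; N₂ departs as an exceptionally stable neutral molecule
(CH₃)₃C–OTf loses OTf⁻: pKₐ(CF₃SO₃H (triflic acid)) ≈ -14
(CH₃)₃C–OClO₃ loses ClO₄⁻: pKₐ(HClO₄) ≈ -10
(CH₃)₃C–OSO₃H loses HSO₄⁻: pKₐ(H₂SO₄) ≈ -3
(CH₃)₃C–OC(O)CF₃ loses CF₃COO⁻: pKₐ(CF₃COOH) ≈ 0.2
(CH₃)₃C–N(CH₃)₃⁺ loses NR'₃: pKₐ(R'₃NH⁺) ≈ 10.7

(CH₃)₃C–N₂⁺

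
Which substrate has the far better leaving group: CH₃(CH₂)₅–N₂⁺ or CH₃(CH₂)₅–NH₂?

CH₃(CH₂)₅–N₂⁺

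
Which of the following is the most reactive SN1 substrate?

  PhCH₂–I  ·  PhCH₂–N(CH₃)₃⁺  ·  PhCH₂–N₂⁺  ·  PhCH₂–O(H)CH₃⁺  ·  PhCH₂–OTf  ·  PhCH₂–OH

PhCH₂–N₂⁺

With the same alkyl group throughout, only the leaving group differentiates the rates.
The more stable X⁻ (or X) is on its own — i.e. the weaker a base it is — the better a leaving group it makes.
PhCH₂–N₂⁺ loses N₂: no meaningful conjugate acid; N₂ departs as an exceptionally stable neutral molecule
PhCH₂–OTf loses OTf⁻: pKₐ(CF₃SO₃H (triflic acid)) ≈ -14
PhCH₂–I loses I⁻: pKₐ(HI) ≈ -10
PhCH₂–O(H)CH₃⁺ loses R'OH: pKₐ(R'OH₂⁺) ≈ -2.4
PhCH₂–N(CH₃)₃⁺ loses NR'₃: pKₐ(R'₃NH⁺) ≈ 10.7
PhCH₂–OH loses OH⁻: pKₐ(H₂O) ≈ 15.7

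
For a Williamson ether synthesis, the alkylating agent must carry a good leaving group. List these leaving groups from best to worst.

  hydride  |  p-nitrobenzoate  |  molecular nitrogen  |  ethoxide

molecular nitrogen: no meaningful conjugate acid; N₂ departs as an exceptionally stable neutral molecule
p-nitrobenzoate: pKₐ(p-nitrobenzoic acid) ≈ 3.4 — electron-withdrawing nitro group stabilises the carboxylate
ethoxide: pKₐ(CH₃CH₂OH) ≈ 16 — strong base; alkoxides do not leave unassisted
hydride: pKₐ(H₂) ≈ 36

molecular nitrogen > p-nitrobenzoate > ethoxide > hydride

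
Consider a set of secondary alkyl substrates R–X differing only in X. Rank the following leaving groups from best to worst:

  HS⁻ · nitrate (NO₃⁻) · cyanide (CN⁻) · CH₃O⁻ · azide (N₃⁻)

nitrate (NO₃⁻) > azide (N₃⁻) > HS⁻ > cyanide (CN⁻) > CH₃O⁻

A good leaving group is a weak base: the lower the pKₐ of its conjugate acid, the more readily it departs.
nitrate (NO₃⁻): pKₐ(HNO₃) ≈ -1.3 — resonance-delocalised over three oxygens
azide (N₃⁻): pKₐ(HN₃) ≈ 4.7
HS⁻: pKₐ(H₂S) ≈ 7 — larger and more polarisable than the oxygen analogue
cyanide (CN⁻): pKₐ(HCN) ≈ 9.2 — sp carbon stabilises the charge somewhat, but still a poor LG
CH₃O⁻: pKₐ(CH₃OH) ≈ 15.5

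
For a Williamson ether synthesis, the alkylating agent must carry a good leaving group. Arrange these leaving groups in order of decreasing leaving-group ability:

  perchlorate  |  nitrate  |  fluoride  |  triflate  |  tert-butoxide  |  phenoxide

triflate > perchlorate > nitrate > fluoride > phenoxide > tert-butoxide

Leaving-group ability tracks the stability of the departed species; conjugate-acid pKₐ is the usual yardstick (lower pKₐ → better LG).
triflate: pKₐ(CF₃SO₃H (triflic acid)) ≈ -14
perchlorate: pKₐ(HClO₄) ≈ -10 — extremely weak base; rarely used for safety reasons
nitrate: pKₐ(HNO₃) ≈ -1.3 — resonance-delocalised over three oxygens
fluoride: pKₐ(HF) ≈ 3.2
phenoxide: pKₐ(C₆H₅OH (phenol)) ≈ 10
tert-butoxide: pKₐ(t-BuOH) ≈ 18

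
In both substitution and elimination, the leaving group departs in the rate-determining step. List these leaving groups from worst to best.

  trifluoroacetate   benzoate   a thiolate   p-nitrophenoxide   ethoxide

Rank by basicity of the departing species: weakest base leaves most easily.
trifluoroacetate: pKₐ(CF₃COOH) ≈ 0.2
benzoate: pKₐ(C₆H₅COOH) ≈ 4.2
p-nitrophenoxide: pKₐ(p-nitrophenol) ≈ 7.2
a thiolate: pKₐ(RSH (a thiol)) ≈ 10.5
ethoxide: pKₐ(CH₃CH₂OH) ≈ 16
Listed from poorest to best leaving group as asked.

ethoxide < a thiolate < p-nitrophenoxide < benzoate < trifluoroacetate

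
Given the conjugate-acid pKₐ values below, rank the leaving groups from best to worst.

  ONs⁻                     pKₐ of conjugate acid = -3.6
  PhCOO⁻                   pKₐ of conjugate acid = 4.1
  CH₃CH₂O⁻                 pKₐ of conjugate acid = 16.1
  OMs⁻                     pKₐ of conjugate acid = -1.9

ONs⁻ > OMs⁻ > PhCOO⁻ > CH₃CH₂O⁻

Lower conjugate-acid pKₐ ⇒ weaker base ⇒ better leaving group.
Sorting by the given values: ONs⁻ (-3.6), OMs⁻ (-1.9), PhCOO⁻ (4.1), CH₃CH₂O⁻ (16.1).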